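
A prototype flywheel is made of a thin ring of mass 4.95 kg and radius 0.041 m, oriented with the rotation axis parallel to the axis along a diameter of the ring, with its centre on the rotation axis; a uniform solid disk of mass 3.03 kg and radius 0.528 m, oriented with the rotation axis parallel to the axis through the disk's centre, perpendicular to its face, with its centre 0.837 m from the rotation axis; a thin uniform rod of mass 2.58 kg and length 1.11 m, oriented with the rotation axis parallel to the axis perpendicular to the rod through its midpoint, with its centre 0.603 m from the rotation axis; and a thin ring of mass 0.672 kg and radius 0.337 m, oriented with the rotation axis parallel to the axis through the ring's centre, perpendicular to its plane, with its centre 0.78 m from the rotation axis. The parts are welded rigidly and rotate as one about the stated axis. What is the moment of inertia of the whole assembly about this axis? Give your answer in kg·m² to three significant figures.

4.24

Thin ring: I_cm = (1/2)MR² = (1/2)(4.95)(0.041)² = 0.0041605 kg·m²; axis through the centre, so I = 0.0041605 kg·m².
Solid disk: I_cm = (1/2)MR² = (1/2)(3.03)(0.528)² = 0.42236 kg·m²; centre at d = 0.837 m, so I = I_cm + Md² gives I = 0.42236 + (3.03)(0.837)² = 2.5451 kg·m².
Thin rod: I_cm = (1/12)ML² = (1/12)(2.58)(1.11)² = 0.2649 kg·m²; centre at d = 0.603 m, so I = I_cm + Md² gives I = 0.2649 + (2.58)(0.603)² = 1.203 kg·m².
Thin ring: I_cm = MR² = (0.672)(0.337)² = 0.076318 kg·m²; centre at d = 0.78 m, so I = I_cm + Md² gives I = 0.076318 + (0.672)(0.78)² = 0.48516 kg·m².
Total I = 0.0041605 + 2.5451 + 1.203 + 0.48516 = 4.2374 kg·m².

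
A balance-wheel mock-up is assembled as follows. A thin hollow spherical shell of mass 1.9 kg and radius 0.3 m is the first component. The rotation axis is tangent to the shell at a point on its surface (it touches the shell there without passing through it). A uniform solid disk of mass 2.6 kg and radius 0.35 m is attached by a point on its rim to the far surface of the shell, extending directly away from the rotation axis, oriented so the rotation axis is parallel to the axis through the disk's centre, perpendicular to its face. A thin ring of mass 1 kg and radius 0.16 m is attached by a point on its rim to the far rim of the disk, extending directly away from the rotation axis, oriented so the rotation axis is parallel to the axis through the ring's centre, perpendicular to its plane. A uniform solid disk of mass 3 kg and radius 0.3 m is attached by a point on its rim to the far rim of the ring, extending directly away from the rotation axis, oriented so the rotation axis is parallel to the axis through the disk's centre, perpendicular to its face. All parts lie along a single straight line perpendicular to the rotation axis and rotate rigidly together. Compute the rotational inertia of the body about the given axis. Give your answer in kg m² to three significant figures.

16.1

Spherical shell: I_cm = (2/3)MR² = (2/3)(1.9)(0.3)² = 0.114 kg m²; centre at d = 0.3 m, so the parallel axis theorem gives I = 0.114 + (1.9)(0.3)² = 0.285 kg m².
Solid disk: I_cm = (1/2)MR² = (1/2)(2.6)(0.35)² = 0.15925 kg m²; centre at d = 0.3 + 0.3 + 0.35 = 0.95 m, so the parallel axis theorem gives I = 0.15925 + (2.6)(0.95)² = 2.5057 kg m².
Thin ring: I_cm = MR² = (1)(0.16)² = 0.0256 kg m²; centre at d = 0.3 + 0.3 + 0.35 + 0.35 + 0.16 = 1.46 m, so the parallel axis theorem gives I = 0.0256 + (1)(1.46)² = 2.1572 kg m².
Solid disk: I_cm = (1/2)MR² = (1/2)(3)(0.3)² = 0.135 kg m²; centre at d = 0.3 + 0.3 + 0.35 + 0.35 + 0.16 + 0.16 + 0.3 = 1.92 m, so the parallel axis theorem gives I = 0.135 + (3)(1.92)² = 11.194 kg m².
Total I = 0.285 + 2.5057 + 2.1572 + 11.194 = 16.142 kg m².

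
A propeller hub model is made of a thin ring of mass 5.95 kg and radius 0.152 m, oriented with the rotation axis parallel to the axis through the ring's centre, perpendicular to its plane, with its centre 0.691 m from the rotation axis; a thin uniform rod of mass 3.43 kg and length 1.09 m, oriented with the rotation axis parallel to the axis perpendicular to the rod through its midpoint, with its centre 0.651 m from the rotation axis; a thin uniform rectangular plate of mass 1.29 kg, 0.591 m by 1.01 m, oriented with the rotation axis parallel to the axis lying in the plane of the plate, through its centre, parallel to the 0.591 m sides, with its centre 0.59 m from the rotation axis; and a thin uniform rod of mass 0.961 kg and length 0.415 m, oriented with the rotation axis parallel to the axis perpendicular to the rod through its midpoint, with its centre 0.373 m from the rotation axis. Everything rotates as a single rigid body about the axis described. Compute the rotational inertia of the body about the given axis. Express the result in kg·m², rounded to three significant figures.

5.48

Thin ring: I_cm = MR² = (5.95)(0.152)² = 0.13747 kg·m²; centre at d = 0.691 m, so the parallel axis theorem gives I = 0.13747 + (5.95)(0.691)² = 2.9785 kg·m².
Thin rod: I_cm = (1/12)ML² = (1/12)(3.43)(1.09)² = 0.3396 kg·m²; centre at d = 0.651 m, so the parallel axis theorem gives I = 0.3396 + (3.43)(0.651)² = 1.7932 kg·m².
Rectangular plate: I_cm = (1/12)Mb² = (1/12)(1.29)(1.01)² = 0.10966 kg·m²; centre at d = 0.59 m, so the parallel axis theorem gives I = 0.10966 + (1.29)(0.59)² = 0.55871 kg·m².
Thin rod: I_cm = (1/12)ML² = (1/12)(0.961)(0.415)² = 0.013792 kg·m²; centre at d = 0.373 m, so the parallel axis theorem gives I = 0.013792 + (0.961)(0.373)² = 0.1475 kg·m².
Total I = 2.9785 + 1.7932 + 0.55871 + 0.1475 = 5.4779 kg·m².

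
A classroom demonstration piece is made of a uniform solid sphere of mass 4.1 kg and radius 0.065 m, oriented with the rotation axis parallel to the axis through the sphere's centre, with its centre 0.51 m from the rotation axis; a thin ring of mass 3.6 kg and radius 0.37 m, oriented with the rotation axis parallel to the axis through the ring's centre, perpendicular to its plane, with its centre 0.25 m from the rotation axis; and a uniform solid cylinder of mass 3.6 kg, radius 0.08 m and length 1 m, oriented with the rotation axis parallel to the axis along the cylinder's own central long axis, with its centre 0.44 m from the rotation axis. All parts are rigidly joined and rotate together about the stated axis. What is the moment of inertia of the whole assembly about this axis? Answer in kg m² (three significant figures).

2.50

Solid sphere: I_cm = (2/5)MR² = (2/5)(4.1)(0.065)² = 0.006929 kg m²; centre at d = 0.51 m, so I = I_cm + Md² gives I = 0.006929 + (4.1)(0.51)² = 1.0733 kg m².
Thin ring: I_cm = MR² = (3.6)(0.37)² = 0.49284 kg m²; centre at d = 0.25 m, so I = I_cm + Md² gives I = 0.49284 + (3.6)(0.25)² = 0.71784 kg m².
Solid cylinder: I_cm = (1/2)MR² = (1/2)(3.6)(0.08)² = 0.01152 kg m²; centre at d = 0.44 m, so I = I_cm + Md² gives I = 0.01152 + (3.6)(0.44)² = 0.70848 kg m².
Total I = 1.0733 + 0.71784 + 0.70848 = 2.4997 kg m².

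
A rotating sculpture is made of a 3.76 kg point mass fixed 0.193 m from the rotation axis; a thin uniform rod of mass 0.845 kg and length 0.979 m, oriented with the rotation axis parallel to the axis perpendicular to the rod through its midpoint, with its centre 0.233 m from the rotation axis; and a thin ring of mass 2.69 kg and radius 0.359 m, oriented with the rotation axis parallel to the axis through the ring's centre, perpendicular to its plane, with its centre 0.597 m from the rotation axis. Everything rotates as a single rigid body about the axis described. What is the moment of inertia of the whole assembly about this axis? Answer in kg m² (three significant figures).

1.56

Point mass: I_cm = 0; centre at d = 0.193 m, so I = I_cm + Md² gives I = 0 + (3.76)(0.193)² = 0.14006 kg m².
Thin rod: I_cm = (1/12)ML² = (1/12)(0.845)(0.979)² = 0.06749 kg m²; centre at d = 0.233 m, so I = I_cm + Md² gives I = 0.06749 + (0.845)(0.233)² = 0.11336 kg m².
Thin ring: I_cm = MR² = (2.69)(0.359)² = 0.34669 kg m²; centre at d = 0.597 m, so I = I_cm + Md² gives I = 0.34669 + (2.69)(0.597)² = 1.3054 kg m².
Total I = 0.14006 + 0.11336 + 1.3054 = 1.5589 kg m².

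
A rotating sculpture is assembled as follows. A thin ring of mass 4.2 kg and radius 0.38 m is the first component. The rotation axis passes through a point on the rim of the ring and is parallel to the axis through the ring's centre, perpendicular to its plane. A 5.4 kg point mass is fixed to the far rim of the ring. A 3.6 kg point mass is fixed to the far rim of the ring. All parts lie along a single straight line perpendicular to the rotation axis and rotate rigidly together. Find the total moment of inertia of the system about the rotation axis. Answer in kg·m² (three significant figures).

6.41

Thin ring: I_cm = MR² = (4.2)(0.38)² = 0.60648 kg·m²; centre at d = 0.38 m, so I = I_cm + Md² gives I = 0.60648 + (4.2)(0.38)² = 1.213 kg·m².
Point mass: I_cm = 0; centre at d = 0.38 + 0.38 = 0.76 m, so I = I_cm + Md² gives I = 0 + (5.4)(0.76)² = 3.119 kg·m².
Point mass: I_cm = 0; centre at d = 0.38 + 0.38 = 0.76 m, so I = I_cm + Md² gives I = 0 + (3.6)(0.76)² = 2.0794 kg·m².
Total I = 1.213 + 3.119 + 2.0794 = 6.4114 kg·m².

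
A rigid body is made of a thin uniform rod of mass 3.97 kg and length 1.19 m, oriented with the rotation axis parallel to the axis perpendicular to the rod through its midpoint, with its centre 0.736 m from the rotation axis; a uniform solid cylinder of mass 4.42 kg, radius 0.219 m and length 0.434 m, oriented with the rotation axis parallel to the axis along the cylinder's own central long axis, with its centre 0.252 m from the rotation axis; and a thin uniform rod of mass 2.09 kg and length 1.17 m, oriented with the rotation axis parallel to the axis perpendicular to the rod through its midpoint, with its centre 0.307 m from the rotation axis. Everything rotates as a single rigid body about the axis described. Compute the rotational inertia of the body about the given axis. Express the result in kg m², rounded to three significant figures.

3.44

Thin rod: I_cm = (1/12)ML² = (1/12)(3.97)(1.19)² = 0.46849 kg m²; centre at d = 0.736 m, so the parallel axis theorem gives I = 0.46849 + (3.97)(0.736)² = 2.619 kg m².
Solid cylinder: I_cm = (1/2)MR² = (1/2)(4.42)(0.219)² = 0.10599 kg m²; centre at d = 0.252 m, so the parallel axis theorem gives I = 0.10599 + (4.42)(0.252)² = 0.38668 kg m².
Thin rod: I_cm = (1/12)ML² = (1/12)(2.09)(1.17)² = 0.23842 kg m²; centre at d = 0.307 m, so the parallel axis theorem gives I = 0.23842 + (2.09)(0.307)² = 0.4354 kg m².
Total I = 2.619 + 0.38668 + 0.4354 = 3.4411 kg m².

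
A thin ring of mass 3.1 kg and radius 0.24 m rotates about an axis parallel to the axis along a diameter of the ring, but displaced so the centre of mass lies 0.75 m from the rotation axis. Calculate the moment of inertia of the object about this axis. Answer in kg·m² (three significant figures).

1.83

I_cm = (1/2)MR² = (1/2)(3.1)(0.24)² = 0.08928 kg·m²; centre at d = 0.75 m, so I = I_cm + Md² gives I = 0.08928 + (3.1)(0.75)² = 1.833 kg·m².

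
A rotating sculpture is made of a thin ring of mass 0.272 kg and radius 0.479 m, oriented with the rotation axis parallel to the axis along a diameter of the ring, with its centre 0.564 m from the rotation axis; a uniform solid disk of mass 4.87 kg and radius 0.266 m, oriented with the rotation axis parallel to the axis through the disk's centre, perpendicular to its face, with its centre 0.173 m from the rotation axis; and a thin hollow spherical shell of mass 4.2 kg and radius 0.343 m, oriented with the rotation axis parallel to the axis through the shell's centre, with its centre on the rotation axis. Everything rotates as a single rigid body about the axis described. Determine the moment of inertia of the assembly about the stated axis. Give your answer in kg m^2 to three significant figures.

Thin ring: I_cm = (1/2)MR² = (1/2)(0.272)(0.479)² = 0.031204 kg m^2; centre at d = 0.564 m, so the parallel axis theorem gives I = 0.031204 + (0.272)(0.564)² = 0.11773 kg m^2.
Solid disk: I_cm = (1/2)MR² = (1/2)(4.87)(0.266)² = 0.17229 kg m^2; centre at d = 0.173 m, so the parallel axis theorem gives I = 0.17229 + (4.87)(0.173)² = 0.31805 kg m^2.
Spherical shell: I_cm = (2/3)MR² = (2/3)(4.2)(0.343)² = 0.32942 kg m^2; axis through the centre, so I = 0.32942 kg m^2.
Total I = 0.11773 + 0.31805 + 0.32942 = 0.76519 kg m^2.

0.765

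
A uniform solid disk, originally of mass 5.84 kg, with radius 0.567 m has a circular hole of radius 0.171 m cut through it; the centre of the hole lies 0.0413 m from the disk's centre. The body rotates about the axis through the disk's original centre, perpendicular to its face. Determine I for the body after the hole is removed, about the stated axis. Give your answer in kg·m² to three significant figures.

0.930

Unpierced body about its centre: I₀ = (1/2)MR² = (1/2)(5.84)(0.567)² = 0.93875 kg·m².
The removed disk has mass m = M·(r/R)² = (5.84)(0.171/0.567)² = 0.53118 kg (same uniform areal density).
Its moment of inertia about the rotation axis (parallel-axis theorem): I_hole = (1/2)mr² + md² = (1/2)(0.53118)(0.171)² + (0.53118)(0.0413)² = 0.0086721 kg·m².
Treating the hole as negative mass, I = I₀ − I_hole = 0.93875 − 0.0086721 = 0.93008 kg·m².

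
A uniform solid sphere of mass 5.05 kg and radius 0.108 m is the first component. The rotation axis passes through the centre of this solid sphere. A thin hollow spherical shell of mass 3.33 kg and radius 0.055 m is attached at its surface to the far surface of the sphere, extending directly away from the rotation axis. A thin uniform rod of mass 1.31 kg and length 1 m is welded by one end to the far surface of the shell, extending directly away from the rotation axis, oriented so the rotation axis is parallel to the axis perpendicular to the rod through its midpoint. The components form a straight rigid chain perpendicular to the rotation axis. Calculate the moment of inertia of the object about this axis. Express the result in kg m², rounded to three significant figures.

Solid sphere: I_cm = (2/5)MR² = (2/5)(5.05)(0.108)² = 0.023561 kg m²; axis through the centre, so I = 0.023561 kg m².
Spherical shell: I_cm = (2/3)MR² = (2/3)(3.33)(0.055)² = 0.0067155 kg m²; centre at d = 0.108 + 0.055 = 0.163 m, so I = I_cm + Md² gives I = 0.0067155 + (3.33)(0.163)² = 0.09519 kg m².
Thin rod: I_cm = (1/12)ML² = (1/12)(1.31)(1)² = 0.10917 kg m²; centre at d = 0.108 + 0.055 + 0.055 + 0.5 = 0.718 m, so I = I_cm + Md² gives I = 0.10917 + (1.31)(0.718)² = 0.7845 kg m².
Total I = 0.023561 + 0.09519 + 0.7845 = 0.90325 kg m².

0.903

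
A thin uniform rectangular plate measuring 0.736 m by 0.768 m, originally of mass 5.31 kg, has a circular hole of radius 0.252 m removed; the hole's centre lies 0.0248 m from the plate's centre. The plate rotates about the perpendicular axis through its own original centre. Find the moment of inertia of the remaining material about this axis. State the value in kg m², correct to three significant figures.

0.440

Unpierced body about its centre: I₀ = (1/12)M(a²+b²) = (1/12)(5.31)[(0.736)² + (0.768)²] = 0.5007 kg m².
The removed disk has mass m = M·πr²/(ab) = (5.31)·π(0.252)²/(0.736·0.768) = 1.8742 kg (same uniform areal density).
Its moment of inertia about the rotation axis (parallel-axis theorem): I_hole = (1/2)mr² + md² = (1/2)(1.8742)(0.252)² + (1.8742)(0.0248)² = 0.060661 kg m².
Treating the hole as negative mass, I = I₀ − I_hole = 0.5007 − 0.060661 = 0.44004 kg m².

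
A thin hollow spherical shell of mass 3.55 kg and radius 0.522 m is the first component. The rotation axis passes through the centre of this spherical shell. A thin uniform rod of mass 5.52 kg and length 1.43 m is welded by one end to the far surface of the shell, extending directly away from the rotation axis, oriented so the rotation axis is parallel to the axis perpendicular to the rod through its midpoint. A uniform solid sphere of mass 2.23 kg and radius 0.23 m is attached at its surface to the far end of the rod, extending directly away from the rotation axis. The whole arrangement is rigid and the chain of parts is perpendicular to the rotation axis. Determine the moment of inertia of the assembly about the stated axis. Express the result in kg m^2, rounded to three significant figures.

Spherical shell: I_cm = (2/3)MR² = (2/3)(3.55)(0.522)² = 0.64488 kg m^2; axis through the centre, so I = 0.64488 kg m^2.
Thin rod: I_cm = (1/12)ML² = (1/12)(5.52)(1.43)² = 0.94065 kg m^2; centre at d = 0.522 + 0.715 = 1.237 m, so the parallel axis theorem gives I = 0.94065 + (5.52)(1.237)² = 9.3872 kg m^2.
Solid sphere: I_cm = (2/5)MR² = (2/5)(2.23)(0.23)² = 0.047187 kg m^2; centre at d = 0.522 + 0.715 + 0.715 + 0.23 = 2.182 m, so the parallel axis theorem gives I = 0.047187 + (2.23)(2.182)² = 10.664 kg m^2.
Total I = 0.64488 + 9.3872 + 10.664 = 20.697 kg m^2.

20.7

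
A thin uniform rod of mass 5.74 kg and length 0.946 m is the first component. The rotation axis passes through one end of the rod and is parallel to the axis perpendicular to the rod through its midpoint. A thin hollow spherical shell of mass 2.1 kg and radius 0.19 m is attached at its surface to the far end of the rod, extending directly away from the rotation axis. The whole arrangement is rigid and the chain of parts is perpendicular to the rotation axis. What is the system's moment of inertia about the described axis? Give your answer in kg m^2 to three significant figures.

4.47

Thin rod: I_cm = (1/12)ML² = (1/12)(5.74)(0.946)² = 0.42807 kg m^2; centre at d = 0.473 m, so the parallel axis theorem gives I = 0.42807 + (5.74)(0.473)² = 1.7123 kg m^2.
Spherical shell: I_cm = (2/3)MR² = (2/3)(2.1)(0.19)² = 0.05054 kg m^2; centre at d = 0.473 + 0.473 + 0.19 = 1.136 m, so the parallel axis theorem gives I = 0.05054 + (2.1)(1.136)² = 2.7606 kg m^2.
Total I = 1.7123 + 2.7606 = 4.4729 kg m^2.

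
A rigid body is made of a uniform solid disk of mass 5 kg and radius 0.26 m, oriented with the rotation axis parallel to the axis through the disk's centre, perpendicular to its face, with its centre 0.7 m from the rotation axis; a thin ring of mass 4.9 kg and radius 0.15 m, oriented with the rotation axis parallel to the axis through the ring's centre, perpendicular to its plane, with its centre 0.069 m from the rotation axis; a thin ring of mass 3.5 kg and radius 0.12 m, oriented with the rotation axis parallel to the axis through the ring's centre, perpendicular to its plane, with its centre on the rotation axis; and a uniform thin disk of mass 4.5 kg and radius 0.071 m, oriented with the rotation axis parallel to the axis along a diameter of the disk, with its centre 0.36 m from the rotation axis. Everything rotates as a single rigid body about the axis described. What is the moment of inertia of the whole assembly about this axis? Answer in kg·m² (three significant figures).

Solid disk: I_cm = (1/2)MR² = (1/2)(5)(0.26)² = 0.169 kg·m²; centre at d = 0.7 m, so the parallel axis theorem gives I = 0.169 + (5)(0.7)² = 2.619 kg·m².
Thin ring: I_cm = MR² = (4.9)(0.15)² = 0.11025 kg·m²; centre at d = 0.069 m, so the parallel axis theorem gives I = 0.11025 + (4.9)(0.069)² = 0.13358 kg·m².
Thin ring: I_cm = MR² = (3.5)(0.12)² = 0.0504 kg·m²; axis through the centre, so I = 0.0504 kg·m².
Thin disk: I_cm = (1/4)MR² = (1/4)(4.5)(0.071)² = 0.0056711 kg·m²; centre at d = 0.36 m, so the parallel axis theorem gives I = 0.0056711 + (4.5)(0.36)² = 0.58887 kg·m².
Total I = 2.619 + 0.13358 + 0.0504 + 0.58887 = 3.3919 kg·m².

3.39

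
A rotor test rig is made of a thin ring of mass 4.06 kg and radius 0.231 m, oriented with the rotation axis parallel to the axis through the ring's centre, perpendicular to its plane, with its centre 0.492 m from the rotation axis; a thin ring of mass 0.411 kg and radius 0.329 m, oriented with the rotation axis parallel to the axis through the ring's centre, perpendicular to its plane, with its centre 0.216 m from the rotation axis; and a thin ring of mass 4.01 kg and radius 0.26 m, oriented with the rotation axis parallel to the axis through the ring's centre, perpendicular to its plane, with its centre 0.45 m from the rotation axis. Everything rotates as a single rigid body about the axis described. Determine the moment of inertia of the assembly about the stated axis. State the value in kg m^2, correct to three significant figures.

Thin ring: I_cm = MR² = (4.06)(0.231)² = 0.21665 kg m^2; centre at d = 0.492 m, so the parallel axis theorem gives I = 0.21665 + (4.06)(0.492)² = 1.1994 kg m^2.
Thin ring: I_cm = MR² = (0.411)(0.329)² = 0.044487 kg m^2; centre at d = 0.216 m, so the parallel axis theorem gives I = 0.044487 + (0.411)(0.216)² = 0.063663 kg m^2.
Thin ring: I_cm = MR² = (4.01)(0.26)² = 0.27108 kg m^2; centre at d = 0.45 m, so the parallel axis theorem gives I = 0.27108 + (4.01)(0.45)² = 1.0831 kg m^2.
Total I = 1.1994 + 0.063663 + 1.0831 = 2.3462 kg m^2.

2.35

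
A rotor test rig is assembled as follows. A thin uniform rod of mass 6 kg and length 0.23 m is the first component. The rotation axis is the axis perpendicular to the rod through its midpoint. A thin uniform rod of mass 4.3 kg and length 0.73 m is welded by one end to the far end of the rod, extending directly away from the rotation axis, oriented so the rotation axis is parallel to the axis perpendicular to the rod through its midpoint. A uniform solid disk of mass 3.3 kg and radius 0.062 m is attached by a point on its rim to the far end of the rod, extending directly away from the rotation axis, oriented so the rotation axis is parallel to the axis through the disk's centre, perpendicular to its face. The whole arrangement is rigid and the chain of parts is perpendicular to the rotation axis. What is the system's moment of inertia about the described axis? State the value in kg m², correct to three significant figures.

3.93

Thin rod: I_cm = (1/12)ML² = (1/12)(6)(0.23)² = 0.02645 kg m²; axis through the centre, so I = 0.02645 kg m².
Thin rod: I_cm = (1/12)ML² = (1/12)(4.3)(0.73)² = 0.19096 kg m²; centre at d = 0.115 + 0.365 = 0.48 m, so the parallel axis theorem gives I = 0.19096 + (4.3)(0.48)² = 1.1817 kg m².
Solid disk: I_cm = (1/2)MR² = (1/2)(3.3)(0.062)² = 0.0063426 kg m²; centre at d = 0.115 + 0.365 + 0.365 + 0.062 = 0.907 m, so the parallel axis theorem gives I = 0.0063426 + (3.3)(0.907)² = 2.7211 kg m².
Total I = 0.02645 + 1.1817 + 2.7211 = 3.9292 kg m².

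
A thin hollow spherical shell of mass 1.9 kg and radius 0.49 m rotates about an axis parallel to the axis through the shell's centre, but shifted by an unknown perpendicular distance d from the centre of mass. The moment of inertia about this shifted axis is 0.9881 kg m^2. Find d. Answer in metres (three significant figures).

About the centre-of-mass axis, I_cm = (2/3)MR² = (2/3)(1.9)(0.49)² = 0.30413 kg m^2.
Parallel axis theorem: I = I_cm + Md², so Md² = 0.9881 − 0.30413 = 0.68397 kg m^2.
d = √(0.68397 / 1.9) = 0.59999 m.

0.600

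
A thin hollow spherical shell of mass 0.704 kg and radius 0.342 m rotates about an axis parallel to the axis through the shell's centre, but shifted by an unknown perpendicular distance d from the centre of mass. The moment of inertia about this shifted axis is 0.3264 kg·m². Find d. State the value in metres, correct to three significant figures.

About the centre-of-mass axis, I_cm = (2/3)MR² = (2/3)(0.704)(0.342)² = 0.054895 kg·m².
Parallel axis theorem: I = I_cm + Md², so Md² = 0.3264 − 0.054895 = 0.2715 kg·m².
d = √(0.2715 / 0.704) = 0.62102 m.

0.621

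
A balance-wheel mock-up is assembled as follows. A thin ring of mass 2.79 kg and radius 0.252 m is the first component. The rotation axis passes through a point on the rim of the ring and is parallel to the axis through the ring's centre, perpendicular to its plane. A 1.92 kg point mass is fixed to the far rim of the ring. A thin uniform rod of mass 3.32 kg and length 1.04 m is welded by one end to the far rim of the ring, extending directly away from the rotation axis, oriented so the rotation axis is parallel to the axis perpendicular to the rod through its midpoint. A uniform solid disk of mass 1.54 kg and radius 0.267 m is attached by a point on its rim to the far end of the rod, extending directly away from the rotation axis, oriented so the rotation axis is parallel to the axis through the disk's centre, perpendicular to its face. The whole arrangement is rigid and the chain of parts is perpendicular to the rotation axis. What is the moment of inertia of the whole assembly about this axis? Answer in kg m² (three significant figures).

9.73

Thin ring: I_cm = MR² = (2.79)(0.252)² = 0.17718 kg m²; centre at d = 0.252 m, so the parallel axis theorem gives I = 0.17718 + (2.79)(0.252)² = 0.35435 kg m².
Point mass: I_cm = 0; centre at d = 0.252 + 0.252 = 0.504 m, so the parallel axis theorem gives I = 0 + (1.92)(0.504)² = 0.48771 kg m².
Thin rod: I_cm = (1/12)ML² = (1/12)(3.32)(1.04)² = 0.29924 kg m²; centre at d = 0.252 + 0.252 + 0.52 = 1.024 m, so the parallel axis theorem gives I = 0.29924 + (3.32)(1.024)² = 3.7805 kg m².
Solid disk: I_cm = (1/2)MR² = (1/2)(1.54)(0.267)² = 0.054893 kg m²; centre at d = 0.252 + 0.252 + 0.52 + 0.52 + 0.267 = 1.811 m, so the parallel axis theorem gives I = 0.054893 + (1.54)(1.811)² = 5.1057 kg m².
Total I = 0.35435 + 0.48771 + 3.7805 + 5.1057 = 9.7282 kg m².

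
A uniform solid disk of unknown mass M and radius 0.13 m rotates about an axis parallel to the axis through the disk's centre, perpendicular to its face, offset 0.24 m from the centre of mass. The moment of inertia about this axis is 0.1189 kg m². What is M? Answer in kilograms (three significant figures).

1.80

I = I_cm + Md² = (1/2)MR² + Md² = M·[0.5·(0.13)² + (0.24)²] = M·0.06605.
So M = 0.1189 / 0.06605 = 1.8002 kg.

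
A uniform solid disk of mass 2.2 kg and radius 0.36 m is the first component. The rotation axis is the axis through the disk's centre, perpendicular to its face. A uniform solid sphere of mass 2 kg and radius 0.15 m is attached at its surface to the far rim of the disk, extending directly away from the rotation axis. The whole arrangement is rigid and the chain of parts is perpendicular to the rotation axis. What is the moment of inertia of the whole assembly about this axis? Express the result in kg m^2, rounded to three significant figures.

0.681

Solid disk: I_cm = (1/2)MR² = (1/2)(2.2)(0.36)² = 0.14256 kg m^2; axis through the centre, so I = 0.14256 kg m^2.
Solid sphere: I_cm = (2/5)MR² = (2/5)(2)(0.15)² = 0.018 kg m^2; centre at d = 0.36 + 0.15 = 0.51 m, so the parallel axis theorem gives I = 0.018 + (2)(0.51)² = 0.5382 kg m^2.
Total I = 0.14256 + 0.5382 = 0.68076 kg m^2.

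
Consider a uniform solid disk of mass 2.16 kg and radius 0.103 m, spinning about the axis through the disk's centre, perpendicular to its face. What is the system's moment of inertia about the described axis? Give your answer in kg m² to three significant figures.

I_cm = (1/2)MR² = (1/2)(2.16)(0.103)² = 0.011458 kg m²; axis through the centre, so I = 0.011458 kg m².

0.0115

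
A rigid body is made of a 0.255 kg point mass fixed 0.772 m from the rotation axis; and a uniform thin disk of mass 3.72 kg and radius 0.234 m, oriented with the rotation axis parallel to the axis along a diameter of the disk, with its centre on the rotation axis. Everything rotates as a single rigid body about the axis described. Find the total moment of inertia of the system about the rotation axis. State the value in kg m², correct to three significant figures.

Point mass: I_cm = 0; centre at d = 0.772 m, so the parallel axis theorem gives I = 0 + (0.255)(0.772)² = 0.15198 kg m².
Thin disk: I_cm = (1/4)MR² = (1/4)(3.72)(0.234)² = 0.050923 kg m²; axis through the centre, so I = 0.050923 kg m².
Total I = 0.15198 + 0.050923 = 0.2029 kg m².

0.203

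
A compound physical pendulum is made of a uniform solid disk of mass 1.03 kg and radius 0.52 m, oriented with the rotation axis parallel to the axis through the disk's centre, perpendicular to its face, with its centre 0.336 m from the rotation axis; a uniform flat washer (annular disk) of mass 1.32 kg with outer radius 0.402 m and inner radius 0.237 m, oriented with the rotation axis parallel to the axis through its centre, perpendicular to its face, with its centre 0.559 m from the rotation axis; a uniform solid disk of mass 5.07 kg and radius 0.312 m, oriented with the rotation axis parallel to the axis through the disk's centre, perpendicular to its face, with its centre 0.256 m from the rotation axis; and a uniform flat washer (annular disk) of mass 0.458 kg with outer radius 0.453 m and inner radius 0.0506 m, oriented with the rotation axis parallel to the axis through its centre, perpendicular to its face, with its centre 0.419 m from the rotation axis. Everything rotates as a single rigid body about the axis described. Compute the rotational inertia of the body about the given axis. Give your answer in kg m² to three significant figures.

1.52

Solid disk: I_cm = (1/2)MR² = (1/2)(1.03)(0.52)² = 0.13926 kg m²; centre at d = 0.336 m, so I = I_cm + Md² gives I = 0.13926 + (1.03)(0.336)² = 0.25554 kg m².
Annular disk: I_cm = (1/2)M(R²+r²) = (1/2)(1.32)[(0.402)² + (0.237)²] = 0.14373 kg m²; centre at d = 0.559 m, so I = I_cm + Md² gives I = 0.14373 + (1.32)(0.559)² = 0.55621 kg m².
Solid disk: I_cm = (1/2)MR² = (1/2)(5.07)(0.312)² = 0.24677 kg m²; centre at d = 0.256 m, so I = I_cm + Md² gives I = 0.24677 + (5.07)(0.256)² = 0.57903 kg m².
Annular disk: I_cm = (1/2)M(R²+r²) = (1/2)(0.458)[(0.453)² + (0.0506)²] = 0.047579 kg m²; centre at d = 0.419 m, so I = I_cm + Md² gives I = 0.047579 + (0.458)(0.419)² = 0.12799 kg m².
Total I = 0.25554 + 0.55621 + 0.57903 + 0.12799 = 1.5188 kg m².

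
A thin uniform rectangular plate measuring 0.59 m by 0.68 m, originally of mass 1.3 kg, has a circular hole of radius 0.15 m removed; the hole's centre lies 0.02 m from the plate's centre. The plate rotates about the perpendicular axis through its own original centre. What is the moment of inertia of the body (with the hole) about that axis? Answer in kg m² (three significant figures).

Unpierced body about its centre: I₀ = (1/12)M(a²+b²) = (1/12)(1.3)[(0.59)² + (0.68)²] = 0.087804 kg m².
The removed disk has mass m = M·πr²/(ab) = (1.3)·π(0.15)²/(0.59·0.68) = 0.22904 kg (same uniform areal density).
Its moment of inertia about the rotation axis (parallel-axis theorem): I_hole = (1/2)mr² + md² = (1/2)(0.22904)(0.15)² + (0.22904)(0.02)² = 0.0026683 kg m².
Treating the hole as negative mass, I = I₀ − I_hole = 0.087804 − 0.0026683 = 0.085136 kg m².

0.0851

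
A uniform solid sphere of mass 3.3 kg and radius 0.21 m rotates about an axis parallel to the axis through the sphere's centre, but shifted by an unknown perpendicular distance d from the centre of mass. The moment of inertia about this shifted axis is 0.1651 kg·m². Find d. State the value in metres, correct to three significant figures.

About the centre-of-mass axis, I_cm = (2/5)MR² = (2/5)(3.3)(0.21)² = 0.058212 kg·m².
Parallel axis theorem: I = I_cm + Md², so Md² = 0.1651 − 0.058212 = 0.10689 kg·m².
d = √(0.10689 / 3.3) = 0.17997 m.

0.180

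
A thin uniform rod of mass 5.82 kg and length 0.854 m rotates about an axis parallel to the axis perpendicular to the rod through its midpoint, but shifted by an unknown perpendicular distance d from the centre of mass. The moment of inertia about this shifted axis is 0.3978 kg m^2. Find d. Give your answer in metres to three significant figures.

0.0870

About the centre-of-mass axis, I_cm = (1/12)ML² = (1/12)(5.82)(0.854)² = 0.35372 kg m^2.
Parallel axis theorem: I = I_cm + Md², so Md² = 0.3978 − 0.35372 = 0.044082 kg m^2.
d = √(0.044082 / 5.82) = 0.08703 m.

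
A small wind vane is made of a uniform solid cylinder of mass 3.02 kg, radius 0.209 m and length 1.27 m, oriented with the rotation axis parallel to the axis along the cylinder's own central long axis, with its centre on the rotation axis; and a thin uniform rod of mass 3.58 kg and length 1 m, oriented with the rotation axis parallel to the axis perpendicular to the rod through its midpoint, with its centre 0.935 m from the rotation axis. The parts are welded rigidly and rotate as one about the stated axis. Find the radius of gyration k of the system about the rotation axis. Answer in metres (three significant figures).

Solid cylinder: I_cm = (1/2)MR² = (1/2)(3.02)(0.209)² = 0.065958 kg m^2; axis through the centre, so I = 0.065958 kg m^2.
Thin rod: I_cm = (1/12)ML² = (1/12)(3.58)(1)² = 0.29833 kg m^2; centre at d = 0.935 m, so I = I_cm + Md² gives I = 0.29833 + (3.58)(0.935)² = 3.4281 kg m^2.
Total I = 3.494 kg m^2; total mass M = 6.6 kg.
k = √(I/M) = √(3.494/6.6) = 0.7276 m.

0.728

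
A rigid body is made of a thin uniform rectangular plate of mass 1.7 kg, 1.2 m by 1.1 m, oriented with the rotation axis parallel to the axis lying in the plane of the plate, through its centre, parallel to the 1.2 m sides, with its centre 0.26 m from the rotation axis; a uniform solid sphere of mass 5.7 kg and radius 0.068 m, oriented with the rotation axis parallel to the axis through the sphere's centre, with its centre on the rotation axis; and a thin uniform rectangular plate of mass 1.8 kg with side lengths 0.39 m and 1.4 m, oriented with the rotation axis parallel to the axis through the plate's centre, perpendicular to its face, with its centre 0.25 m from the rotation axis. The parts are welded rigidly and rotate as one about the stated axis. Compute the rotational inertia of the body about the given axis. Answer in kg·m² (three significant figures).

0.726

Rectangular plate: I_cm = (1/12)Mb² = (1/12)(1.7)(1.1)² = 0.17142 kg·m²; centre at d = 0.26 m, so I = I_cm + Md² gives I = 0.17142 + (1.7)(0.26)² = 0.28634 kg·m².
Solid sphere: I_cm = (2/5)MR² = (2/5)(5.7)(0.068)² = 0.010543 kg·m²; axis through the centre, so I = 0.010543 kg·m².
Rectangular plate: I_cm = (1/12)M(a²+b²) = (1/12)(1.8)[(0.39)² + (1.4)²] = 0.31681 kg·m²; centre at d = 0.25 m, so I = I_cm + Md² gives I = 0.31681 + (1.8)(0.25)² = 0.42931 kg·m².
Total I = 0.28634 + 0.010543 + 0.42931 = 0.72619 kg·m².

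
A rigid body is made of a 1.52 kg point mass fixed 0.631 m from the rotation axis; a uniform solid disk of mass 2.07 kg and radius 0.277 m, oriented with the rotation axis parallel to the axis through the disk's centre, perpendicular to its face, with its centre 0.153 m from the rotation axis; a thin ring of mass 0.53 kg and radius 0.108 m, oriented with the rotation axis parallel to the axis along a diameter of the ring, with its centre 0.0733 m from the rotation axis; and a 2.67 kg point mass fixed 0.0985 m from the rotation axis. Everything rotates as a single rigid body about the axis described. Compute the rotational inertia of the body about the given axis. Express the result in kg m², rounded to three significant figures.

Point mass: I_cm = 0; centre at d = 0.631 m, so I = I_cm + Md² gives I = 0 + (1.52)(0.631)² = 0.6052 kg m².
Solid disk: I_cm = (1/2)MR² = (1/2)(2.07)(0.277)² = 0.079415 kg m²; centre at d = 0.153 m, so I = I_cm + Md² gives I = 0.079415 + (2.07)(0.153)² = 0.12787 kg m².
Thin ring: I_cm = (1/2)MR² = (1/2)(0.53)(0.108)² = 0.003091 kg m²; centre at d = 0.0733 m, so I = I_cm + Md² gives I = 0.003091 + (0.53)(0.0733)² = 0.0059386 kg m².
Point mass: I_cm = 0; centre at d = 0.0985 m, so I = I_cm + Md² gives I = 0 + (2.67)(0.0985)² = 0.025905 kg m².
Total I = 0.6052 + 0.12787 + 0.0059386 + 0.025905 = 0.76492 kg m².

0.765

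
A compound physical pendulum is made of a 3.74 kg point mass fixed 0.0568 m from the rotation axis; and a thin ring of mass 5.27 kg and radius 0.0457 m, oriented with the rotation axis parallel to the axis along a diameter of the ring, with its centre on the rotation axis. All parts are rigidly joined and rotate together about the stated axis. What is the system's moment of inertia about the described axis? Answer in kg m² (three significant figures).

0.0176

Point mass: I_cm = 0; centre at d = 0.0568 m, so I = I_cm + Md² gives I = 0 + (3.74)(0.0568)² = 0.012066 kg m².
Thin ring: I_cm = (1/2)MR² = (1/2)(5.27)(0.0457)² = 0.0055032 kg m²; axis through the centre, so I = 0.0055032 kg m².
Total I = 0.012066 + 0.0055032 = 0.017569 kg m².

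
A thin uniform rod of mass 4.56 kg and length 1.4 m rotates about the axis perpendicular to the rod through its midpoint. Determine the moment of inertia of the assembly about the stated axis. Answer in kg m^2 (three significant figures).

0.745

I_cm = (1/12)ML² = (1/12)(4.56)(1.4)² = 0.7448 kg m^2; axis through the centre, so I = 0.7448 kg m^2.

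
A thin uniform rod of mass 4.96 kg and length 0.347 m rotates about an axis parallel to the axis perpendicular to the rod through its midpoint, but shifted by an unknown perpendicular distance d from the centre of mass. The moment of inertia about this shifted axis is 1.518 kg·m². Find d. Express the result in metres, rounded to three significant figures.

About the centre-of-mass axis, I_cm = (1/12)ML² = (1/12)(4.96)(0.347)² = 0.049769 kg·m².
Parallel axis theorem: I = I_cm + Md², so Md² = 1.518 − 0.049769 = 1.4682 kg·m².
d = √(1.4682 / 4.96) = 0.54407 m.

0.544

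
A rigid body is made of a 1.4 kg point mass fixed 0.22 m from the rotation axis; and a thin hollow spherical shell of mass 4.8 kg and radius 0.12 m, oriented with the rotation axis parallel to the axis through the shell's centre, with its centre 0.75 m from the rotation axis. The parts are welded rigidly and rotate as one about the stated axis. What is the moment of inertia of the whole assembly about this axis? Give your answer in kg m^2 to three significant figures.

2.81

Point mass: I_cm = 0; centre at d = 0.22 m, so the parallel axis theorem gives I = 0 + (1.4)(0.22)² = 0.06776 kg m^2.
Spherical shell: I_cm = (2/3)MR² = (2/3)(4.8)(0.12)² = 0.04608 kg m^2; centre at d = 0.75 m, so the parallel axis theorem gives I = 0.04608 + (4.8)(0.75)² = 2.7461 kg m^2.
Total I = 0.06776 + 2.7461 = 2.8138 kg m^2.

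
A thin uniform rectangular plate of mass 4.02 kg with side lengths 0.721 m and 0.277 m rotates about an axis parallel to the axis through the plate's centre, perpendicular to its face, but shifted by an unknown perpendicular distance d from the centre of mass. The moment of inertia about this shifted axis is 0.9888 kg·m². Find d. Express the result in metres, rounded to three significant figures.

0.443

About the centre-of-mass axis, I_cm = (1/12)M(a²+b²) = (1/12)(4.02)[(0.721)² + (0.277)²] = 0.19985 kg·m².
Parallel axis theorem: I = I_cm + Md², so Md² = 0.9888 − 0.19985 = 0.78895 kg·m².
d = √(0.78895 / 4.02) = 0.44301 m.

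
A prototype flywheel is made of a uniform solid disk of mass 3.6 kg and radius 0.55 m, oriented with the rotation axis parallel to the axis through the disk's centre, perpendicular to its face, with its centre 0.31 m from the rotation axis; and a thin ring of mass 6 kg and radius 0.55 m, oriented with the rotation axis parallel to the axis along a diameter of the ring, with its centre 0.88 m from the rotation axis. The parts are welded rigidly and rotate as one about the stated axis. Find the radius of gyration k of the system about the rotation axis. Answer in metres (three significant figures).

Solid disk: I_cm = (1/2)MR² = (1/2)(3.6)(0.55)² = 0.5445 kg·m²; centre at d = 0.31 m, so the parallel axis theorem gives I = 0.5445 + (3.6)(0.31)² = 0.89046 kg·m².
Thin ring: I_cm = (1/2)MR² = (1/2)(6)(0.55)² = 0.9075 kg·m²; centre at d = 0.88 m, so the parallel axis theorem gives I = 0.9075 + (6)(0.88)² = 5.5539 kg·m².
Total I = 6.4444 kg·m²; total mass M = 9.6 kg.
k = √(I/M) = √(6.4444/9.6) = 0.81932 m.

0.819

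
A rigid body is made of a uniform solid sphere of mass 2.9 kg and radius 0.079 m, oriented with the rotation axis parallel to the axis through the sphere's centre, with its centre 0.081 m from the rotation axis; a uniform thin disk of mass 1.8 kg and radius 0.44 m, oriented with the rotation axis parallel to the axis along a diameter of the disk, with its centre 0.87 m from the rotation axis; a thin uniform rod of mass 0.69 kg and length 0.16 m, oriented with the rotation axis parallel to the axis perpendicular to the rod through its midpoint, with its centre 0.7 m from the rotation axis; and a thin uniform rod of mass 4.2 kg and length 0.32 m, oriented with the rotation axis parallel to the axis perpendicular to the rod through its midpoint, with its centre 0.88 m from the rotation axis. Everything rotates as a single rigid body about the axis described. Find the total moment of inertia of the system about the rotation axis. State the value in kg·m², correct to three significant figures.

Solid sphere: I_cm = (2/5)MR² = (2/5)(2.9)(0.079)² = 0.0072396 kg·m²; centre at d = 0.081 m, so the parallel axis theorem gives I = 0.0072396 + (2.9)(0.081)² = 0.026266 kg·m².
Thin disk: I_cm = (1/4)MR² = (1/4)(1.8)(0.44)² = 0.08712 kg·m²; centre at d = 0.87 m, so the parallel axis theorem gives I = 0.08712 + (1.8)(0.87)² = 1.4495 kg·m².
Thin rod: I_cm = (1/12)ML² = (1/12)(0.69)(0.16)² = 0.001472 kg·m²; centre at d = 0.7 m, so the parallel axis theorem gives I = 0.001472 + (0.69)(0.7)² = 0.33957 kg·m².
Thin rod: I_cm = (1/12)ML² = (1/12)(4.2)(0.32)² = 0.03584 kg·m²; centre at d = 0.88 m, so the parallel axis theorem gives I = 0.03584 + (4.2)(0.88)² = 3.2883 kg·m².
Total I = 0.026266 + 1.4495 + 0.33957 + 3.2883 = 5.1037 kg·m².

5.10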